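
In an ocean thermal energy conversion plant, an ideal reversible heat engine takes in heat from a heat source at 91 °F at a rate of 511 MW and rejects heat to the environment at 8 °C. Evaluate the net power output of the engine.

Ẇ ≈ 41.4 MW

T_H = 91 °F → (91 − 32) × 5/9 = 32.78 °C = 305.93 K.
T_C = 8 °C → 8 + 273.15 = 281.15 K.
The Carnot efficiency is η = 1 − T_C/T_H = 1 − 281.15/305.93 = 0.0810.
W = η·Q_H = 0.0810 × 511 = 41.4 MW.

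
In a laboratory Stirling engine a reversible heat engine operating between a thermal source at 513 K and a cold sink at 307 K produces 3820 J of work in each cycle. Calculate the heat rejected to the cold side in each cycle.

For a reversible engine, η = 1 − T_C/T_H = 1 − 307.00/513.00 = 0.4016.
Since Q_C/Q_H = T_C/T_H and Q_H = W/η, Q_C = W·T_C/(T_H − T_C) = 3820 × 307.00/206.00 = 5690 J.

Q_C ≈ 5690 J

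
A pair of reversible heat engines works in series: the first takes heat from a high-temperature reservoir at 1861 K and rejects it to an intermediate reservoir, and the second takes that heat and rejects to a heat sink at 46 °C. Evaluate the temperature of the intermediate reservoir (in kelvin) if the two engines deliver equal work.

T_C = 46 °C → 46 + 273.15 = 319.15 K.
For reversible stages Q_m = Q_H·(T_m/T_H). Setting W₁ = Q_H(1 − T_m/T_H) equal to W₂ = Q_m(1 − T_C/T_m) = Q_H·(T_m − T_C)/T_H gives T_H − T_m = T_m − T_C, so T_m = (T_H + T_C)/2 = (1861.00 + 319.15)/2 = 1090 K.

T_m ≈ 1090 K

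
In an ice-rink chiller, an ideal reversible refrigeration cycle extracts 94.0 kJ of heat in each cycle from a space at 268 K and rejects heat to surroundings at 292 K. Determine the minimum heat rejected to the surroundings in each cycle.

For a reversible cycle Q_H/Q_C = T_H/T_C, so Q_H = Q_C·T_H/T_C = 94.0 × 292.00/268.00 = 102.4 kJ.

Q_H ≈ 102.4 kJ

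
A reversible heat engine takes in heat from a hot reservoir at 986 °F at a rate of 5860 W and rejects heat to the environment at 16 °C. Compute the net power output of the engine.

Ẇ ≈ 3750 W

T_H = 986 °F → (986 − 32) × 5/9 = 530.00 °C = 803.15 K.
T_C = 16 °C → 16 + 273.15 = 289.15 K.
Carnot efficiency: η = 1 − T_C/T_H = 1 − 289.15/803.15 = 0.6400.
W = η·Q_H = 0.6400 × 5860 = 3750 W.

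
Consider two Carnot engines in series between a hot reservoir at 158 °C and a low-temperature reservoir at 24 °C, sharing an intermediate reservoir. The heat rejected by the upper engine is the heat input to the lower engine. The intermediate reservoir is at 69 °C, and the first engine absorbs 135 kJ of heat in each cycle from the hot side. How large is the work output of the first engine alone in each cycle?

W₁ ≈ 27.9 kJ

T_H = 158 °C → 158 + 273.15 = 431.15 K.
T_C = 24 °C → 24 + 273.15 = 297.15 K.
T_m = 69 °C → 69 + 273.15 = 342.15 K.
First-stage efficiency η₁ = 1 − T_m/T_H = 1 − 342.15/431.15 = 0.2064.
W₁ = η₁·Q_H = 0.2064 × 135 = 27.9 kJ.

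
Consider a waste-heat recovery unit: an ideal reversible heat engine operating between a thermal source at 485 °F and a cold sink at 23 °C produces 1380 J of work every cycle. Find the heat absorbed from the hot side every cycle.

Q_H ≈ 3167 J

T_H = 485 °F → (485 − 32) × 5/9 = 251.67 °C = 524.82 K.
T_C = 23 °C → 23 + 273.15 = 296.15 K.
Carnot efficiency: η = 1 − T_C/T_H = 1 − 296.15/524.82 = 0.4357.
Q_H = W/η = 1380/0.4357 = 3167 J.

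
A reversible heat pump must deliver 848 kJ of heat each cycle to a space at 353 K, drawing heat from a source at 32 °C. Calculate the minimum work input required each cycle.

W_in ≈ 115 kJ

T_C = 32 °C → 32 + 273.15 = 305.15 K.
For a reversible heat pump, COP_HP = T_H/(T_H − T_C) = 353.00/47.85 = 7.3772.
W = Q_H/COP_HP = 848/7.3772 = 115 kJ.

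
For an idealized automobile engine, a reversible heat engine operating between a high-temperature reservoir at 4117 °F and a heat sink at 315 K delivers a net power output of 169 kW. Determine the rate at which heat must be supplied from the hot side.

Q̇_H ≈ 192.9 kW

T_H = 4117 °F → (4117 − 32) × 5/9 = 2269.44 °C = 2542.59 K.
Carnot efficiency: η = 1 − T_C/T_H = 1 − 315.00/2542.59 = 0.8761.
Q_H = W/η = 169/0.8761 = 192.9 kW.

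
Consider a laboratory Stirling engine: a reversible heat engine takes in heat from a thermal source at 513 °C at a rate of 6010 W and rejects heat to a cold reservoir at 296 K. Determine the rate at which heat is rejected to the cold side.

T_H = 513 °C → 513 + 273.15 = 786.15 K.
η_rev = 1 − T_C/T_H = 1 − 296.00/786.15 = 0.6235.
For a reversible cycle Q_C/Q_H = T_C/T_H, so Q_C = 6010 × 296.00/786.15 = 2260 W.

Q̇_C ≈ 2260 W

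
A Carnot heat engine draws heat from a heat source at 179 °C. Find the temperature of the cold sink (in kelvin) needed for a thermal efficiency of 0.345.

T_H = 179 °C → 179 + 273.15 = 452.15 K.
From η = 1 − T_C/T_H, T_C = T_H·(1 − η) = 452.15 × (1 − 0.345) = 296 K.

T_C ≈ 296 K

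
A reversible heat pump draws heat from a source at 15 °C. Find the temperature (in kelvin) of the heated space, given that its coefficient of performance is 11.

T_C = 15 °C → 15 + 273.15 = 288.15 K.
COP_HP = T_H/(T_H − T_C) ⇒ T_H = T_C·COP_HP/(COP_HP − 1) = 288.15 × 11/(11 − 1) = 317 K.

T_H ≈ 317 K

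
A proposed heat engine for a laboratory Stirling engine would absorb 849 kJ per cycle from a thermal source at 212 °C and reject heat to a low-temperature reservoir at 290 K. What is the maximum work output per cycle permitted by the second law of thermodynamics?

T_H = 212 °C → 212 + 273.15 = 485.15 K.
The second-law ceiling is the Carnot efficiency, η_max = 1 − T_C/T_H = 1 − 290.00/485.15 = 0.4022.
W_max = η_max · Q_H = 0.4022 × 849 = 342 kJ.

W_max ≈ 342 kJ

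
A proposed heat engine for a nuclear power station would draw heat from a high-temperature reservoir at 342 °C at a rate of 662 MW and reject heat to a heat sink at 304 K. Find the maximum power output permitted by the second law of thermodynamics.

Ẇ_max ≈ 334.8 MW

T_H = 342 °C → 342 + 273.15 = 615.15 K.
The second-law ceiling is the Carnot efficiency, η_max = 1 − T_C/T_H = 1 − 304.00/615.15 = 0.5058.
W_max = η_max · Q_H = 0.5058 × 662 = 334.8 MW.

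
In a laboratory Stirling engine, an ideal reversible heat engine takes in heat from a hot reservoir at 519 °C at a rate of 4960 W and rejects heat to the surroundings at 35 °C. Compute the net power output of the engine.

T_H = 519 °C → 519 + 273.15 = 792.15 K.
T_C = 35 °C → 35 + 273.15 = 308.15 K.
η_rev = 1 − T_C/T_H = 1 − 308.15/792.15 = 0.6110.
W = η·Q_H = 0.6110 × 4960 = 3030 W.

Ẇ ≈ 3030 W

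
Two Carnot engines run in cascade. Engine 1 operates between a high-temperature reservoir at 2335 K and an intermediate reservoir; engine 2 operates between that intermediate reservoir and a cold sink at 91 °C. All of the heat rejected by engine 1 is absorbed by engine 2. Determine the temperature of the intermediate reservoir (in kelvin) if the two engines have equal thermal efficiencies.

T_C = 91 °C → 91 + 273.15 = 364.15 K.
Equal efficiencies require 1 − T_m/T_H = 1 − T_C/T_m, i.e. T_m/T_H = T_C/T_m, so T_m = √(T_H·T_C) = √(2335.00 × 364.15) = 922 K.

T_m ≈ 922 K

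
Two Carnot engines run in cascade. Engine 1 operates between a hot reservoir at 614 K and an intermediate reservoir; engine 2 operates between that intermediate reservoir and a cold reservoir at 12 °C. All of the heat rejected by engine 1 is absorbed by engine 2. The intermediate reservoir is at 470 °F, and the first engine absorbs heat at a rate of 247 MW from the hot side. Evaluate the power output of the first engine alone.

T_C = 12 °C → 12 + 273.15 = 285.15 K.
T_m = 470 °F → (470 − 32) × 5/9 = 243.33 °C = 516.48 K.
First-stage efficiency η₁ = 1 − T_m/T_H = 1 − 516.48/614.00 = 0.1588.
W₁ = η₁·Q_H = 0.1588 × 247 = 39.2 MW.

Ẇ₁ ≈ 39.2 MW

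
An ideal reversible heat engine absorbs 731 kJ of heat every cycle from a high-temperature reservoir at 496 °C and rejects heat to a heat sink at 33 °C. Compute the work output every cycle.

T_H = 496 °C → 496 + 273.15 = 769.15 K.
T_C = 33 °C → 33 + 273.15 = 306.15 K.
Since the cycle is reversible, η = 1 − T_C/T_H = 1 − 306.15/769.15 = 0.6020.
W = η·Q_H = 0.6020 × 731 = 440 kJ.

W ≈ 440 kJ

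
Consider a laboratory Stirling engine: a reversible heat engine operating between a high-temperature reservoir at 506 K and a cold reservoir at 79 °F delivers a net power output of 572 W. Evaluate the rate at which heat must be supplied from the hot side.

Q̇_H ≈ 1400 W

T_C = 79 °F → (79 − 32) × 5/9 = 26.11 °C = 299.26 K.
The Carnot efficiency is η = 1 − T_C/T_H = 1 − 299.26/506.00 = 0.4086.
Q_H = W/η = 572/0.4086 = 1400 W.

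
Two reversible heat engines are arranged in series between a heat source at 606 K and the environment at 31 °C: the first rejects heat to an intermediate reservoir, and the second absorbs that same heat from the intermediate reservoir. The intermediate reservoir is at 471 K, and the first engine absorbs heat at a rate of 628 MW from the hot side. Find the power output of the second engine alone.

T_C = 31 °C → 31 + 273.15 = 304.15 K.
Heat entering the second stage: Q_m = Q_H·(T_m/T_H) = 628 × 471.00/606.00 = 488.1 MW.
Second-stage efficiency η₂ = 1 − T_C/T_m = 1 − 304.15/471.00 = 0.3542, so W₂ = η₂·Q_m = 172.9 MW.

Ẇ₂ ≈ 172.9 MW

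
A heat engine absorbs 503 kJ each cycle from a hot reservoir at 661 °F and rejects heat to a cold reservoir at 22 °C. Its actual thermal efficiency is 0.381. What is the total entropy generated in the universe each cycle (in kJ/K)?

T_H = 661 °F → (661 − 32) × 5/9 = 349.44 °C = 622.59 K.
T_C = 22 °C → 22 + 273.15 = 295.15 K.
W = η·Q_H = 0.381 × 503 = 191.6 kJ, so Q_C = Q_H − W = 311.4 kJ.
The hot reservoir loses entropy Q_H/T_H = 503/622.59 = 0.8079 kJ/K; the cold reservoir gains Q_C/T_C = 311.4/295.15 = 1.055 kJ/K.
ΔS_univ = −Q_H/T_H + Q_C/T_C = 0.247 kJ/K (> 0, since η = 0.381 < η_Carnot = 0.526).

ΔS_univ ≈ 0.247 kJ/K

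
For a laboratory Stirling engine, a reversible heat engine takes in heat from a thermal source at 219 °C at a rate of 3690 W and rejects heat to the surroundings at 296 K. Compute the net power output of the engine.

Ẇ ≈ 1470 W

T_H = 219 °C → 219 + 273.15 = 492.15 K.
Carnot efficiency: η = 1 − T_C/T_H = 1 − 296.00/492.15 = 0.3986.
W = η·Q_H = 0.3986 × 3690 = 1470 W.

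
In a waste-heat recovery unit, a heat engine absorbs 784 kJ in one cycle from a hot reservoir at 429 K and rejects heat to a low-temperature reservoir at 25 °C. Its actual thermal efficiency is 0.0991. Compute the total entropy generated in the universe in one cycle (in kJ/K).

T_C = 25 °C → 25 + 273.15 = 298.15 K.
W = η·Q_H = 0.0991 × 784 = 77.69 kJ, so Q_C = Q_H − W = 706.3 kJ.
Entropy balance on the reservoirs: −Q_H/T_H = -1.828 kJ/K, +Q_C/T_C = 2.369 kJ/K.
ΔS_univ = −Q_H/T_H + Q_C/T_C = 0.5415 kJ/K (> 0, since η = 0.0991 < η_Carnot = 0.305).

ΔS_univ ≈ 0.5415 kJ/K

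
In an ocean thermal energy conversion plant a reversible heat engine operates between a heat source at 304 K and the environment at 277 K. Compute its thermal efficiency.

Since the cycle is reversible, η = 1 − T_C/T_H = 1 − 277.00/304.00 = 0.0888.

η ≈ 0.0888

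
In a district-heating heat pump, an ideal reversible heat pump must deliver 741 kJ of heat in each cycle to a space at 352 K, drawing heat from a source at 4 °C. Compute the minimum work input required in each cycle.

W_in ≈ 158 kJ

T_C = 4 °C → 4 + 273.15 = 277.15 K.
For a reversible heat pump, COP_HP = T_H/(T_H − T_C) = 352.00/74.85 = 4.7027.
W = Q_H/COP_HP = 741/4.7027 = 158 kJ.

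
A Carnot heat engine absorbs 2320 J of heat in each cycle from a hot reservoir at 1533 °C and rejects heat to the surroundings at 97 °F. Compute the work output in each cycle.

T_H = 1533 °C → 1533 + 273.15 = 1806.15 K.
T_C = 97 °F → (97 − 32) × 5/9 = 36.11 °C = 309.26 K.
The Carnot efficiency is η = 1 − T_C/T_H = 1 − 309.26/1806.15 = 0.8288.
W = η·Q_H = 0.8288 × 2320 = 1920 J.

W ≈ 1920 J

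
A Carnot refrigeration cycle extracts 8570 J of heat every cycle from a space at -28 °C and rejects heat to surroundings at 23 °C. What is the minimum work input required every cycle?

T_H = 23 °C → 23 + 273.15 = 296.15 K.
T_C = -28 °C → -28 + 273.15 = 245.15 K.
Carnot COP: COP_R = T_C/(T_H − T_C) = 245.15/51.00 = 4.8069.
W = Q_C/COP_R = 8570/4.8069 = 1780 J.

W_in ≈ 1780 J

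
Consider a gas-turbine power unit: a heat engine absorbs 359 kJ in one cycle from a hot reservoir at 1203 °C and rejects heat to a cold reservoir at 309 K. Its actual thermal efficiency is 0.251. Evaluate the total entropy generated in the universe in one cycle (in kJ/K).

T_H = 1203 °C → 1203 + 273.15 = 1476.15 K.
W = η·Q_H = 0.251 × 359 = 90.11 kJ, so Q_C = Q_H − W = 268.9 kJ.
The hot reservoir loses entropy Q_H/T_H = 359/1476.15 = 0.2432 kJ/K; the cold reservoir gains Q_C/T_C = 268.9/309.00 = 0.8702 kJ/K.
ΔS_univ = −Q_H/T_H + Q_C/T_C = 0.6270 kJ/K (> 0, since η = 0.251 < η_Carnot = 0.791).

ΔS_univ ≈ 0.6270 kJ/K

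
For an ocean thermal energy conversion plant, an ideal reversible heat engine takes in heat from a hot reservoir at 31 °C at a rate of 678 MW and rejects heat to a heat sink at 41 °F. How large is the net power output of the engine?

Ẇ ≈ 57.96 MW

T_H = 31 °C → 31 + 273.15 = 304.15 K.
T_C = 41 °F → (41 − 32) × 5/9 = 5.00 °C = 278.15 K.
Carnot efficiency: η = 1 − T_C/T_H = 1 − 278.15/304.15 = 0.0855.
W = η·Q_H = 0.0855 × 678 = 57.96 MW.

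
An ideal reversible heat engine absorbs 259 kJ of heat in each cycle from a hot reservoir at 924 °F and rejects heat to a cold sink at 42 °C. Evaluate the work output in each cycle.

W ≈ 152.8 kJ

T_H = 924 °F → (924 − 32) × 5/9 = 495.56 °C = 768.71 K.
T_C = 42 °C → 42 + 273.15 = 315.15 K.
Carnot efficiency: η = 1 − T_C/T_H = 1 − 315.15/768.71 = 0.5900.
W = η·Q_H = 0.5900 × 259 = 152.8 kJ.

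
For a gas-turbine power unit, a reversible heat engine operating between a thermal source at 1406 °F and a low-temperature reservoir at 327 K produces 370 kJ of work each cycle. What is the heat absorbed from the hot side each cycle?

T_H = 1406 °F → (1406 − 32) × 5/9 = 763.33 °C = 1036.48 K.
η_rev = 1 − T_C/T_H = 1 − 327.00/1036.48 = 0.6845.
Q_H = W/η = 370/0.6845 = 540.5 kJ.

Q_H ≈ 540.5 kJ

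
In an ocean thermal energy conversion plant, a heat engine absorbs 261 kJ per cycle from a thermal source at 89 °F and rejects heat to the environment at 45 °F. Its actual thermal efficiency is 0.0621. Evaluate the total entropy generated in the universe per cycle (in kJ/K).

ΔS_univ ≈ 0.0168 kJ/K

T_H = 89 °F → (89 − 32) × 5/9 = 31.67 °C = 304.82 K.
T_C = 45 °F → (45 − 32) × 5/9 = 7.22 °C = 280.37 K.
W = η·Q_H = 0.0621 × 261 = 16.21 kJ, so Q_C = Q_H − W = 244.8 kJ.
Entropy balance on the reservoirs: −Q_H/T_H = -0.8563 kJ/K, +Q_C/T_C = 0.8731 kJ/K.
ΔS_univ = −Q_H/T_H + Q_C/T_C = 0.0168 kJ/K (> 0, since η = 0.0621 < η_Carnot = 0.080).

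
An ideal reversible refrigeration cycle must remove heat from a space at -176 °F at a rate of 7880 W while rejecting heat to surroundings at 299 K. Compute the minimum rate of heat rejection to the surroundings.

T_C = -176 °F → (-176 − 32) × 5/9 = -115.56 °C = 157.59 K.
For a reversible cycle Q_H/Q_C = T_H/T_C, so Q_H = Q_C·T_H/T_C = 7880 × 299.00/157.59 = 15000 W.

Q̇_H ≈ 15000 W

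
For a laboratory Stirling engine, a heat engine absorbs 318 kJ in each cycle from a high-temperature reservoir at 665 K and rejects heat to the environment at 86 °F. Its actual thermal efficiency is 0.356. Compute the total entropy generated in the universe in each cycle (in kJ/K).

T_C = 86 °F → (86 − 32) × 5/9 = 30.00 °C = 303.15 K.
W = η·Q_H = 0.356 × 318 = 113.2 kJ, so Q_C = Q_H − W = 204.8 kJ.
Reservoir entropy changes: ΔS_H = −Q_H/T_H = −318/665.00 = -0.4782 kJ/K and ΔS_C = +Q_C/T_C = 204.8/303.15 = 0.6755 kJ/K.
ΔS_univ = −Q_H/T_H + Q_C/T_C = 0.1974 kJ/K (> 0, since η = 0.356 < η_Carnot = 0.544).

ΔS_univ ≈ 0.1974 kJ/K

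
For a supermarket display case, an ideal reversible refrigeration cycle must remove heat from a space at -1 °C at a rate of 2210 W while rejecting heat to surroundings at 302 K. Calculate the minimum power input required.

Ẇ_in ≈ 242.4 W

T_C = -1 °C → -1 + 273.15 = 272.15 K.
COP_R = T_C/(T_H − T_C) = 272.15/29.85 = 9.1173.
W = Q_C/COP_R = 2210/9.1173 = 242.4 W.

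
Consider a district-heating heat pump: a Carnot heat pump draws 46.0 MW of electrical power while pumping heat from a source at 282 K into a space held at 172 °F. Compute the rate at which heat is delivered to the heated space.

Q̇_H ≈ 234 MW

T_H = 172 °F → (172 − 32) × 5/9 = 77.78 °C = 350.93 K.
The Carnot heat-pump COP is COP_HP = T_H/(T_H − T_C) = 350.93/68.93 = 5.0912.
Q_H = COP_HP · W = 5.0912 × 46.0 = 234 MW.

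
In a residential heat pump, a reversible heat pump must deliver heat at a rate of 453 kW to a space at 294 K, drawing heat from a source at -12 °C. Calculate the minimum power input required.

Ẇ_in ≈ 50.62 kW

T_C = -12 °C → -12 + 273.15 = 261.15 K.
COP_HP = T_H/(T_H − T_C) = 294.00/32.85 = 8.9498.
W = Q_H/COP_HP = 453/8.9498 = 50.62 kW.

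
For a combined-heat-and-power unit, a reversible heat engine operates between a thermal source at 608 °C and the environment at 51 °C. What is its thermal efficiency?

η ≈ 0.6321

T_H = 608 °C → 608 + 273.15 = 881.15 K.
T_C = 51 °C → 51 + 273.15 = 324.15 K.
For a reversible engine, η = 1 − T_C/T_H = 1 − 324.15/881.15 = 0.6321.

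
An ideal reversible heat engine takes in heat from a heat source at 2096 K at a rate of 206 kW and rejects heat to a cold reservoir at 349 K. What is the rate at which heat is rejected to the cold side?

Carnot efficiency: η = 1 − T_C/T_H = 1 − 349.00/2096.00 = 0.8335.
For a reversible cycle Q_C/Q_H = T_C/T_H, so Q_C = 206 × 349.00/2096.00 = 34.3 kW.

Q̇_C ≈ 34.3 kW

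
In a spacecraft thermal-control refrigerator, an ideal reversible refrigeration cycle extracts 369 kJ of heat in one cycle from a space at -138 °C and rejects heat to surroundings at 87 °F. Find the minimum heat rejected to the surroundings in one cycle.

T_H = 87 °F → (87 − 32) × 5/9 = 30.56 °C = 303.71 K.
T_C = -138 °C → -138 + 273.15 = 135.15 K.
For a reversible cycle Q_H/Q_C = T_H/T_C, so Q_H = Q_C·T_H/T_C = 369 × 303.71/135.15 = 829.2 kJ.

Q_H ≈ 829.2 kJ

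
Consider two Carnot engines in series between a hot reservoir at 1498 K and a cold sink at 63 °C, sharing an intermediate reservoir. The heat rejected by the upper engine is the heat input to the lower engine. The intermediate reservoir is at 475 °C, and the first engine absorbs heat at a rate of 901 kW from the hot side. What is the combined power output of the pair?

T_C = 63 °C → 63 + 273.15 = 336.15 K.
Two reversible stages in series are equivalent to a single Carnot engine between T_H and T_C, so η_total = 1 − T_C/T_H = 1 − 336.15/1498.00 = 0.7756.
W_total = η_total · Q_H = 0.7756 × 901 = 699 kW.

Ẇ_total ≈ 699 kW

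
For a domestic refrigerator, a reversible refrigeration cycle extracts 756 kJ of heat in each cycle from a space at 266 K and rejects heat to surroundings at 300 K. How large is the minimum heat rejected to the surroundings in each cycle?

Q_H ≈ 853 kJ

For a reversible cycle Q_H/Q_C = T_H/T_C, so Q_H = Q_C·T_H/T_C = 756 × 300.00/266.00 = 853 kJ.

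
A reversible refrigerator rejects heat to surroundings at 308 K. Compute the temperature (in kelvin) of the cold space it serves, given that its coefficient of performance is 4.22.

T_C ≈ 249 K

COP_R = T_C/(T_H − T_C) ⇒ T_C = T_H·COP_R/(1 + COP_R) = 308.00 × 4.22/(1 + 4.22) = 249 K.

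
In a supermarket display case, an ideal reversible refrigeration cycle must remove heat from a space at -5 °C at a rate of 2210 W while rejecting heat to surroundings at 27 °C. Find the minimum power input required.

Ẇ_in ≈ 264 W

T_H = 27 °C → 27 + 273.15 = 300.15 K.
T_C = -5 °C → -5 + 273.15 = 268.15 K.
For a reversible refrigerator, COP_R = T_C/(T_H − T_C) = 268.15/32.00 = 8.3797.
W = Q_C/COP_R = 2210/8.3797 = 264 W.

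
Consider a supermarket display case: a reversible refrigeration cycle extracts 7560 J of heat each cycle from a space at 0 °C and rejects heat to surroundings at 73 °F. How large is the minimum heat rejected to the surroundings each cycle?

T_H = 73 °F → (73 − 32) × 5/9 = 22.78 °C = 295.93 K.
T_C = 0 °C → 0 + 273.15 = 273.15 K.
For a reversible cycle Q_H/Q_C = T_H/T_C, so Q_H = Q_C·T_H/T_C = 7560 × 295.93/273.15 = 8190 J.

Q_H ≈ 8190 J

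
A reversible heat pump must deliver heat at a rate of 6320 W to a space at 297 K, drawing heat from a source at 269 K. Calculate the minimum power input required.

Ẇ_in ≈ 596 W

The Carnot heat-pump COP is COP_HP = T_H/(T_H − T_C) = 297.00/28.00 = 10.6071.
W = Q_H/COP_HP = 6320/10.6071 = 596 W.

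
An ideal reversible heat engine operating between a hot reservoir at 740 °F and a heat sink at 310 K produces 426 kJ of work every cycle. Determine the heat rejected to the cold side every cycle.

Q_C ≈ 370 kJ

T_H = 740 °F → (740 − 32) × 5/9 = 393.33 °C = 666.48 K.
For a reversible engine, η = 1 − T_C/T_H = 1 − 310.00/666.48 = 0.5349.
Since Q_C/Q_H = T_C/T_H and Q_H = W/η, Q_C = W·T_C/(T_H − T_C) = 426 × 310.00/356.48 = 370 kJ.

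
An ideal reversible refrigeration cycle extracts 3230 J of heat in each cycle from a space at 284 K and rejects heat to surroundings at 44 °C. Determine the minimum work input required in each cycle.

T_H = 44 °C → 44 + 273.15 = 317.15 K.
COP_R = T_C/(T_H − T_C) = 284.00/33.15 = 8.5671.
W = Q_C/COP_R = 3230/8.5671 = 377 J.

W_in ≈ 377 J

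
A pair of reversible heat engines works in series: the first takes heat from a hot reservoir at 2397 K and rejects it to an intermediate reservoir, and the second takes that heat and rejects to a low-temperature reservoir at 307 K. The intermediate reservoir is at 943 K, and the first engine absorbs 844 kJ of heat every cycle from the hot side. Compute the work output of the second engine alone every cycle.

W₂ ≈ 223.9 kJ

Heat entering the second stage: Q_m = Q_H·(T_m/T_H) = 844 × 943.00/2397.00 = 332.0 kJ.
Second-stage efficiency η₂ = 1 − T_C/T_m = 1 − 307.00/943.00 = 0.6744, so W₂ = η₂·Q_m = 223.9 kJ.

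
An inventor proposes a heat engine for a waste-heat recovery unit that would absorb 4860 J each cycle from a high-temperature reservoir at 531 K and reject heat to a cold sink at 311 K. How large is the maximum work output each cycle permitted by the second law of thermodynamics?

By the Carnot theorem, η_max = 1 − T_C/T_H = 1 − 311.00/531.00 = 0.4143.
W_max = η_max · Q_H = 0.4143 × 4860 = 2010 J.

W_max ≈ 2010 J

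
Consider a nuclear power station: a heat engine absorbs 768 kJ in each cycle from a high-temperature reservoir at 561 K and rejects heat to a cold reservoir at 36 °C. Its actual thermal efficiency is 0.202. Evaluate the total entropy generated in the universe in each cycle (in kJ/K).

ΔS_univ ≈ 0.613 kJ/K

T_C = 36 °C → 36 + 273.15 = 309.15 K.
W = η·Q_H = 0.202 × 768 = 155.1 kJ, so Q_C = Q_H − W = 612.9 kJ.
The hot reservoir loses entropy Q_H/T_H = 768/561.00 = 1.369 kJ/K; the cold reservoir gains Q_C/T_C = 612.9/309.15 = 1.982 kJ/K.
ΔS_univ = −Q_H/T_H + Q_C/T_C = 0.613 kJ/K (> 0, since η = 0.202 < η_Carnot = 0.449).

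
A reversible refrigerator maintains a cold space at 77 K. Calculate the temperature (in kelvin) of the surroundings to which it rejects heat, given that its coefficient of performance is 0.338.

T_H ≈ 305 K

COP_R = T_C/(T_H − T_C) ⇒ T_H = T_C·(1 + 1/COP_R) = 77.00 × (1 + 1/0.338) = 305 K.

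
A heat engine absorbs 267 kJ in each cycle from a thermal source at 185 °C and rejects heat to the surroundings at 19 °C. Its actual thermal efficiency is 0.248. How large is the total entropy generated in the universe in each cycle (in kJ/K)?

T_H = 185 °C → 185 + 273.15 = 458.15 K.
T_C = 19 °C → 19 + 273.15 = 292.15 K.
W = η·Q_H = 0.248 × 267 = 66.22 kJ, so Q_C = Q_H − W = 200.8 kJ.
The hot reservoir loses entropy Q_H/T_H = 267/458.15 = 0.5828 kJ/K; the cold reservoir gains Q_C/T_C = 200.8/292.15 = 0.6873 kJ/K.
ΔS_univ = −Q_H/T_H + Q_C/T_C = 0.104 kJ/K (> 0, since η = 0.248 < η_Carnot = 0.362).

ΔS_univ ≈ 0.104 kJ/K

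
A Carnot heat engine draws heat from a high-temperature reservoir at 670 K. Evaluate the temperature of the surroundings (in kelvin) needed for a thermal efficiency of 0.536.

From η = 1 − T_C/T_H, T_C = T_H·(1 − η) = 670.00 × (1 − 0.536) = 310.9 K.

T_C ≈ 310.9 K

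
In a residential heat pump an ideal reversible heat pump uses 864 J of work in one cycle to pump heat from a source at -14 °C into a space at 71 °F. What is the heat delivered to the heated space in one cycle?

T_H = 71 °F → (71 − 32) × 5/9 = 21.67 °C = 294.82 K.
T_C = -14 °C → -14 + 273.15 = 259.15 K.
The Carnot heat-pump COP is COP_HP = T_H/(T_H − T_C) = 294.82/35.67 = 8.2659.
Q_H = COP_HP · W = 8.2659 × 864 = 7142 J.

Q_H ≈ 7142 J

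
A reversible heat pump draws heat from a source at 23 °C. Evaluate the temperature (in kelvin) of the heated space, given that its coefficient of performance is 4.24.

T_C = 23 °C → 23 + 273.15 = 296.15 K.
COP_HP = T_H/(T_H − T_C) ⇒ T_H = T_C·COP_HP/(COP_HP − 1) = 296.15 × 4.24/(4.24 − 1) = 388 K.

T_H ≈ 388 K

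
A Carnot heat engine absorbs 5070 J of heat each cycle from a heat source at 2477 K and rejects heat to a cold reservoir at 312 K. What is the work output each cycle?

W ≈ 4430 J

Carnot efficiency: η = 1 − T_C/T_H = 1 − 312.00/2477.00 = 0.8740.
W = η·Q_H = 0.8740 × 5070 = 4430 J.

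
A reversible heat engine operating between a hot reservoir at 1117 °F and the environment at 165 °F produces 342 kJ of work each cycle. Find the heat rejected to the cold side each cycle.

Q_C ≈ 224.4 kJ

T_H = 1117 °F → (1117 − 32) × 5/9 = 602.78 °C = 875.93 K.
T_C = 165 °F → (165 − 32) × 5/9 = 73.89 °C = 347.04 K.
For a reversible engine, η = 1 − T_C/T_H = 1 − 347.04/875.93 = 0.6038.
Since Q_C/Q_H = T_C/T_H and Q_H = W/η, Q_C = W·T_C/(T_H − T_C) = 342 × 347.04/528.89 = 224.4 kJ.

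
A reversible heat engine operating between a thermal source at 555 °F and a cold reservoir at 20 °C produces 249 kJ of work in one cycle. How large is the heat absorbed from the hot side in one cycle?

Q_H ≈ 519 kJ

T_H = 555 °F → (555 − 32) × 5/9 = 290.56 °C = 563.71 K.
T_C = 20 °C → 20 + 273.15 = 293.15 K.
For a reversible engine, η = 1 − T_C/T_H = 1 − 293.15/563.71 = 0.4800.
Q_H = W/η = 249/0.4800 = 519 kJ.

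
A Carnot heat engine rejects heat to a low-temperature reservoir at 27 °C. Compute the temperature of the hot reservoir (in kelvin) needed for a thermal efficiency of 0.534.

T_H ≈ 644.1 K

T_C = 27 °C → 27 + 273.15 = 300.15 K.
From η = 1 − T_C/T_H, solving for T_H gives T_H = T_C/(1 − η) = 300.15/(1 − 0.534) = 644.1 K.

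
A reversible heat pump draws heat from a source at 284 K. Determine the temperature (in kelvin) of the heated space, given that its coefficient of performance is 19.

T_H ≈ 299.8 K

COP_HP = T_H/(T_H − T_C) ⇒ T_H = T_C·COP_HP/(COP_HP − 1) = 284.00 × 19/(19 − 1) = 299.8 K.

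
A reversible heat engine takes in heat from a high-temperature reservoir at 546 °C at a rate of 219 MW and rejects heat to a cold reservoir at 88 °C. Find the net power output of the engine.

Ẇ ≈ 122 MW

T_H = 546 °C → 546 + 273.15 = 819.15 K.
T_C = 88 °C → 88 + 273.15 = 361.15 K.
η_rev = 1 − T_C/T_H = 1 − 361.15/819.15 = 0.5591.
W = η·Q_H = 0.5591 × 219 = 122 MW.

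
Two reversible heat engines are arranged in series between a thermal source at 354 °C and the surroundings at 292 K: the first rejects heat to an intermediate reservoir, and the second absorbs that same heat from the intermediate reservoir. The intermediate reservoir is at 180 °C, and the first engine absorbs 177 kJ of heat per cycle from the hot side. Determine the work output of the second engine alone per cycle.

T_H = 354 °C → 354 + 273.15 = 627.15 K.
T_m = 180 °C → 180 + 273.15 = 453.15 K.
Heat entering the second stage: Q_m = Q_H·(T_m/T_H) = 177 × 453.15/627.15 = 128 kJ.
Second-stage efficiency η₂ = 1 − T_C/T_m = 1 − 292.00/453.15 = 0.3556, so W₂ = η₂·Q_m = 45.5 kJ.

W₂ ≈ 45.5 kJ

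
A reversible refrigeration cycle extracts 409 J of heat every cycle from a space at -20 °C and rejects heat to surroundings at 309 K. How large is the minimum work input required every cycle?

T_C = -20 °C → -20 + 273.15 = 253.15 K.
For a reversible refrigerator, COP_R = T_C/(T_H − T_C) = 253.15/55.85 = 4.5327.
W = Q_C/COP_R = 409/4.5327 = 90.23 J.

W_in ≈ 90.23 J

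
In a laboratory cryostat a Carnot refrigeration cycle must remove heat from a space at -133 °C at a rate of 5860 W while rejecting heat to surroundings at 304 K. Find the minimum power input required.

T_C = -133 °C → -133 + 273.15 = 140.15 K.
The reversible coefficient of performance is COP_R = T_C/(T_H − T_C) = 140.15/163.85 = 0.8554.
W = Q_C/COP_R = 5860/0.8554 = 6850 W.

Ẇ_in ≈ 6850 W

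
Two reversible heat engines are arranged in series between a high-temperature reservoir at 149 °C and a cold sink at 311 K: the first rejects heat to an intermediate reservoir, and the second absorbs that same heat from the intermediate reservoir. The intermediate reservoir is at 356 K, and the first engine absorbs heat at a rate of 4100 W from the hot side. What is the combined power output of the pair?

Ẇ_total ≈ 1080 W

T_H = 149 °C → 149 + 273.15 = 422.15 K.
Two reversible stages in series are equivalent to a single Carnot engine between T_H and T_C, so η_total = 1 − T_C/T_H = 1 − 311.00/422.15 = 0.2633.
W_total = η_total · Q_H = 0.2633 × 4100 = 1080 W.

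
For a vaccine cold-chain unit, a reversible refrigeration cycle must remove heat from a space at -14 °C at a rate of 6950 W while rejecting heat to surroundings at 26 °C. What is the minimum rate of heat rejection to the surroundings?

Q̇_H ≈ 8020 W

T_H = 26 °C → 26 + 273.15 = 299.15 K.
T_C = -14 °C → -14 + 273.15 = 259.15 K.
For a reversible cycle Q_H/Q_C = T_H/T_C, so Q_H = Q_C·T_H/T_C = 6950 × 299.15/259.15 = 8020 W.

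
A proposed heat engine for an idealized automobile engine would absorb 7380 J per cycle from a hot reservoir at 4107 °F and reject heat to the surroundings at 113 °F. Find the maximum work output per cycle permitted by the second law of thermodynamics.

T_H = 4107 °F → (4107 − 32) × 5/9 = 2263.89 °C = 2537.04 K.
T_C = 113 °F → (113 − 32) × 5/9 = 45.00 °C = 318.15 K.
The second-law ceiling is the Carnot efficiency, η_max = 1 − T_C/T_H = 1 − 318.15/2537.04 = 0.8746.
W_max = η_max · Q_H = 0.8746 × 7380 = 6450 J.

W_max ≈ 6450 J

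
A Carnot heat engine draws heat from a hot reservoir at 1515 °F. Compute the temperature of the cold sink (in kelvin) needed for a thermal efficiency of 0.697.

T_C ≈ 332.4 K

T_H = 1515 °F → (1515 − 32) × 5/9 = 823.89 °C = 1097.04 K.
From η = 1 − T_C/T_H, T_C = T_H·(1 − η) = 1097.04 × (1 − 0.697) = 332.4 K.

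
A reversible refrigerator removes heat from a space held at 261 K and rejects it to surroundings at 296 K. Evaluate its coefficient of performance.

COP_R = T_C/(T_H − T_C) = 261.00/(296.00 − 261.00) = 7.46.

COP_R ≈ 7.46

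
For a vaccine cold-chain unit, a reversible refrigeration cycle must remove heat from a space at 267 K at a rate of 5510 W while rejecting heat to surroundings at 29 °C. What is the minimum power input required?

T_H = 29 °C → 29 + 273.15 = 302.15 K.
For a reversible refrigerator, COP_R = T_C/(T_H − T_C) = 267.00/35.15 = 7.5960.
W = Q_C/COP_R = 5510/7.5960 = 725 W.

Ẇ_in ≈ 725 W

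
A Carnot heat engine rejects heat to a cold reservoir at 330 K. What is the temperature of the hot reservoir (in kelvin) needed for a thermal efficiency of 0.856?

T_H ≈ 2292 K

From η = 1 − T_C/T_H, solving for T_H gives T_H = T_C/(1 − η) = 330.00/(1 − 0.856) = 2292 K.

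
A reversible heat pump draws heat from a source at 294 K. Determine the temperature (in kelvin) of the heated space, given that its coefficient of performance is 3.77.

COP_HP = T_H/(T_H − T_C) ⇒ T_H = T_C·COP_HP/(COP_HP − 1) = 294.00 × 3.77/(3.77 − 1) = 400 K.

T_H ≈ 400 K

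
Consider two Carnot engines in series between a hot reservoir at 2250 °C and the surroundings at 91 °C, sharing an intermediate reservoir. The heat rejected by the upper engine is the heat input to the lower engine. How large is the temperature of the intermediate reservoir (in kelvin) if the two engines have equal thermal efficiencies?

T_H = 2250 °C → 2250 + 273.15 = 2523.15 K.
T_C = 91 °C → 91 + 273.15 = 364.15 K.
Equal efficiencies require 1 − T_m/T_H = 1 − T_C/T_m, i.e. T_m/T_H = T_C/T_m, so T_m = √(T_H·T_C) = √(2523.15 × 364.15) = 959 K.

T_m ≈ 959 K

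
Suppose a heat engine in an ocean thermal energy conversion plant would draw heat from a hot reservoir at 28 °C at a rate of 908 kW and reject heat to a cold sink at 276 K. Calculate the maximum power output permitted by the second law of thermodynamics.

Ẇ_max ≈ 75.8 kW

T_H = 28 °C → 28 + 273.15 = 301.15 K.
No engine can exceed the Carnot limit: η_max = 1 − T_C/T_H = 1 − 276.00/301.15 = 0.0835.
W_max = η_max · Q_H = 0.0835 × 908 = 75.8 kW.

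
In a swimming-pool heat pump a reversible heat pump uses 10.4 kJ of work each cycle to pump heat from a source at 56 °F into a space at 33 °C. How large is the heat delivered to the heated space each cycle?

T_H = 33 °C → 33 + 273.15 = 306.15 K.
T_C = 56 °F → (56 − 32) × 5/9 = 13.33 °C = 286.48 K.
The Carnot heat-pump COP is COP_HP = T_H/(T_H − T_C) = 306.15/19.67 = 15.5669.
Q_H = COP_HP · W = 15.5669 × 10.4 = 162 kJ.

Q_H ≈ 162 kJ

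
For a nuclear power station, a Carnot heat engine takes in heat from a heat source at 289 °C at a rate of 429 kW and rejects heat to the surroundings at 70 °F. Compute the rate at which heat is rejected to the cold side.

Q̇_C ≈ 224.6 kW

T_H = 289 °C → 289 + 273.15 = 562.15 K.
T_C = 70 °F → (70 − 32) × 5/9 = 21.11 °C = 294.26 K.
The Carnot efficiency is η = 1 − T_C/T_H = 1 − 294.26/562.15 = 0.4765.
For a reversible cycle Q_C/Q_H = T_C/T_H, so Q_C = 429 × 294.26/562.15 = 224.6 kW.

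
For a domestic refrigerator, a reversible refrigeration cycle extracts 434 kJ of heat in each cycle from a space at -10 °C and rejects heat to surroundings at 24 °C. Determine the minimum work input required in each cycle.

W_in ≈ 56.1 kJ

T_H = 24 °C → 24 + 273.15 = 297.15 K.
T_C = -10 °C → -10 + 273.15 = 263.15 K.
For a reversible refrigerator, COP_R = T_C/(T_H − T_C) = 263.15/34.00 = 7.7397.
W = Q_C/COP_R = 434/7.7397 = 56.1 kJ.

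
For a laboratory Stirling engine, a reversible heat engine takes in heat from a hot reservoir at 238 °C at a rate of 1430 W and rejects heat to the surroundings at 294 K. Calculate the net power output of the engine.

T_H = 238 °C → 238 + 273.15 = 511.15 K.
η_rev = 1 − T_C/T_H = 1 − 294.00/511.15 = 0.4248.
W = η·Q_H = 0.4248 × 1430 = 608 W.

Ẇ ≈ 608 W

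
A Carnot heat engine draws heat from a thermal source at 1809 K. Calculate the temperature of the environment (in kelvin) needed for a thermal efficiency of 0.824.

From η = 1 − T_C/T_H, T_C = T_H·(1 − η) = 1809.00 × (1 − 0.824) = 318 K.

T_C ≈ 318 K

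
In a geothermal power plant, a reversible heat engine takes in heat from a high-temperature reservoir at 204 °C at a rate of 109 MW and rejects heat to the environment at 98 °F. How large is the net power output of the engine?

T_H = 204 °C → 204 + 273.15 = 477.15 K.
T_C = 98 °F → (98 − 32) × 5/9 = 36.67 °C = 309.82 K.
η_rev = 1 − T_C/T_H = 1 − 309.82/477.15 = 0.3507.
W = η·Q_H = 0.3507 × 109 = 38.23 MW.

Ẇ ≈ 38.23 MW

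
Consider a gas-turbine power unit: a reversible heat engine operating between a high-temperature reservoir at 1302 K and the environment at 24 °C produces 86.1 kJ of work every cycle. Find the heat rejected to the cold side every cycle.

T_C = 24 °C → 24 + 273.15 = 297.15 K.
The Carnot efficiency is η = 1 − T_C/T_H = 1 − 297.15/1302.00 = 0.7718.
Since Q_C/Q_H = T_C/T_H and Q_H = W/η, Q_C = W·T_C/(T_H − T_C) = 86.1 × 297.15/1004.85 = 25.5 kJ.

Q_C ≈ 25.5 kJ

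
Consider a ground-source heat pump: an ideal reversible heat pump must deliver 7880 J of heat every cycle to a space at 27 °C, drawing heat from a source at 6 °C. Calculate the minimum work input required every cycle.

W_in ≈ 551 J

T_H = 27 °C → 27 + 273.15 = 300.15 K.
T_C = 6 °C → 6 + 273.15 = 279.15 K.
The Carnot heat-pump COP is COP_HP = T_H/(T_H − T_C) = 300.15/21.00 = 14.2929.
W = Q_H/COP_HP = 7880/14.2929 = 551 J.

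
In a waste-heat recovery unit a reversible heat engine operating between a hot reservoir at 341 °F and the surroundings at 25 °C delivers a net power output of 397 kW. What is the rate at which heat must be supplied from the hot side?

Q̇_H ≈ 1200 kW

T_H = 341 °F → (341 − 32) × 5/9 = 171.67 °C = 444.82 K.
T_C = 25 °C → 25 + 273.15 = 298.15 K.
Since the cycle is reversible, η = 1 − T_C/T_H = 1 − 298.15/444.82 = 0.3297.
Q_H = W/η = 397/0.3297 = 1200 kW.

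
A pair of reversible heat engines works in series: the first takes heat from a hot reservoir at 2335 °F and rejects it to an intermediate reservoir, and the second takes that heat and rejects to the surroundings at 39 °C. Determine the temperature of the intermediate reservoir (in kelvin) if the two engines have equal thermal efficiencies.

T_H = 2335 °F → (2335 − 32) × 5/9 = 1279.44 °C = 1552.59 K.
T_C = 39 °C → 39 + 273.15 = 312.15 K.
Equal efficiencies require 1 − T_m/T_H = 1 − T_C/T_m, i.e. T_m/T_H = T_C/T_m, so T_m = √(T_H·T_C) = √(1552.59 × 312.15) = 696 K.

T_m ≈ 696 K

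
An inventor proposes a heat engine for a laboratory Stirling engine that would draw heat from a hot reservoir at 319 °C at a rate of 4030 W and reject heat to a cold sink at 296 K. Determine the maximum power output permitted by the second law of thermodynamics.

T_H = 319 °C → 319 + 273.15 = 592.15 K.
By the Carnot theorem, η_max = 1 − T_C/T_H = 1 − 296.00/592.15 = 0.5001.
W_max = η_max · Q_H = 0.5001 × 4030 = 2020 W.

Ẇ_max ≈ 2020 W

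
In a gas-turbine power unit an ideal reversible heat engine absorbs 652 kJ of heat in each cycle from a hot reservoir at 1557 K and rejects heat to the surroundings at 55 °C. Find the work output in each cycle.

T_C = 55 °C → 55 + 273.15 = 328.15 K.
η_rev = 1 − T_C/T_H = 1 − 328.15/1557.00 = 0.7892.
W = η·Q_H = 0.7892 × 652 = 514.6 kJ.

W ≈ 514.6 kJ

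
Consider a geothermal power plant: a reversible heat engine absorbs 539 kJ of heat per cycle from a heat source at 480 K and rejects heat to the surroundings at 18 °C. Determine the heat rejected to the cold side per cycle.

Q_C ≈ 327 kJ

T_C = 18 °C → 18 + 273.15 = 291.15 K.
η_rev = 1 − T_C/T_H = 1 − 291.15/480.00 = 0.3934.
For a reversible cycle Q_C/Q_H = T_C/T_H, so Q_C = 539 × 291.15/480.00 = 327 kJ.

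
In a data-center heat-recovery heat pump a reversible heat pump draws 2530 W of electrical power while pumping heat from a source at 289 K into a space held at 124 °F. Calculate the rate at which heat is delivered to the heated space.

T_H = 124 °F → (124 − 32) × 5/9 = 51.11 °C = 324.26 K.
The Carnot heat-pump COP is COP_HP = T_H/(T_H − T_C) = 324.26/35.26 = 9.1960.
Q_H = COP_HP · W = 9.1960 × 2530 = 23300 W.

Q̇_H ≈ 23300 W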